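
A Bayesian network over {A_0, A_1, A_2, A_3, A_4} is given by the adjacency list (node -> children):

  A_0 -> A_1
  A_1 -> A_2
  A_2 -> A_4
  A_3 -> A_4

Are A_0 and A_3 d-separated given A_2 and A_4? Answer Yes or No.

There is one path between A_0 and A_3:
Path 1: A_0 → A_1 → A_2 → A_4 ← A_3
  A_2 is a chain here and A_2 is conditioned on, so the path is blocked at A_2.
All paths are blocked; A_0 ⊥ A_3 | {A_2, A_4} holds.

Yes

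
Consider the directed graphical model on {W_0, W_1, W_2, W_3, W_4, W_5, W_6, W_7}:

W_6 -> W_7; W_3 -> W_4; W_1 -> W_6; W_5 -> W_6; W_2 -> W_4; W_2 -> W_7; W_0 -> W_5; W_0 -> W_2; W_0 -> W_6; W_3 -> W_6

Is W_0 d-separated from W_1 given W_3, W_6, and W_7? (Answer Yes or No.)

Enumerating the 4 paths from W_0 to W_1 and testing each for blocking by {W_3, W_6, W_7}:
Path 1: W_0 → W_6 ← W_1
  W_6 is a collider and W_6 is conditioned on, which opens it — no node blocks this path, so it is active.
Path 2: W_0 → W_5 → W_6 ← W_1
  W_5 is a chain and W_5 is not conditioned on; W_6 is a collider and W_6 is conditioned on, which opens it — no node blocks this path, so it is active.
Path 3: W_0 → W_2 → W_7 ← W_6 ← W_1
  W_6 is a chain here and W_6 is conditioned on, so the path is blocked at W_6.
Path 4: W_0 → W_2 → W_4 ← W_3 → W_6 ← W_1
  W_4 is a collider here and neither W_4 nor any of its descendants is conditioned on, so the collider stays closed — the path is blocked at W_4.
Since the path W_0 → W_6 ← W_1 is active, W_0 and W_1 are not d-separated given {W_3, W_6, W_7}.

No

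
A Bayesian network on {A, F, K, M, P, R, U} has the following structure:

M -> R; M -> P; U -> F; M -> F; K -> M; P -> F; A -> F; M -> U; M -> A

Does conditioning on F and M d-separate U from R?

There are 4 undirected paths between U and R; checking each against the conditioning set {F, M}:
Path 1: U ← M → R
  M is a fork here and M is conditioned on, so the path is blocked at M.
Path 2: U → F ← P ← M → R
  M is a fork here and M is conditioned on, so the path is blocked at M.
Path 3: U → F ← A ← M → R
  M is a fork here and M is conditioned on, so the path is blocked at M.
Path 4: U → F ← M → R
  M is a fork here and M is conditioned on, so the path is blocked at M.
All paths are blocked; U ⊥ R | {F, M} holds.

Yes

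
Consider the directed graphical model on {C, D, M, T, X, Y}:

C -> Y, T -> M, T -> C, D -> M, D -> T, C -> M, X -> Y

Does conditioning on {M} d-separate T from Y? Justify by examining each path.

3 paths connect T and Y; each must be blocked for d-separation to hold:
  1. T → C → Y — C:chain[open] ⇒ active
  2. T ← D → M ← C → Y — D:fork[open]; M:collider[open]; C:fork[open] ⇒ active
  3. T → M ← C → Y — M:collider[open]; C:fork[open] ⇒ active
At least one path is unblocked, so d-separation fails.

No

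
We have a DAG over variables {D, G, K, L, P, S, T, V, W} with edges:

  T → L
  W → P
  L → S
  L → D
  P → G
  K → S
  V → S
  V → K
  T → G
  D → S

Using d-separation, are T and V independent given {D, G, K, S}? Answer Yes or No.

4 paths connect T and V; each must be blocked for d-separation to hold:
  1. T → L → D → S ← K ← V — L:chain[open]; D:chain[blocks]; S:collider[open]; K:chain[blocks] ⇒ blocked
  2. T → L → D → S ← V — L:chain[open]; D:chain[blocks]; S:collider[open] ⇒ blocked
  3. T → L → S ← K ← V — L:chain[open]; S:collider[open]; K:chain[blocks] ⇒ blocked
  4. T → L → S ← V — L:chain[open]; S:collider[open] ⇒ active
At least one path is unblocked, so d-separation fails.

No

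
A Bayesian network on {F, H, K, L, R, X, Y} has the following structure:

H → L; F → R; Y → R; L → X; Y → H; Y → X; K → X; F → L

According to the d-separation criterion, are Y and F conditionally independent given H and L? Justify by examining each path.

Yes

Enumerating the 3 paths from Y to F and testing each for blocking by {H, L}:
  1. Y → H → L ← F — H:chain[blocks]; L:collider[open] ⇒ blocked
  2. Y → R ← F — R:collider[blocks] ⇒ blocked
  3. Y → X ← L ← F — X:collider[blocks]; L:chain[blocks] ⇒ blocked
Every path is blocked, so Y and F are d-separated given {H, L}.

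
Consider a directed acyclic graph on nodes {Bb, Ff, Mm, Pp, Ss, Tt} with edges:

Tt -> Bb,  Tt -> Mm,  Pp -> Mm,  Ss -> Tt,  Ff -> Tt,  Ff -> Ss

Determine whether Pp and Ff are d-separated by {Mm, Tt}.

Enumerating the 2 paths from Pp to Ff and testing each for blocking by {Mm, Tt}:
  1. Pp → Mm ← Tt ← Ff — Mm:collider[open]; Tt:chain[blocks] ⇒ blocked
  2. Pp → Mm ← Tt ← Ss ← Ff — Mm:collider[open]; Tt:chain[blocks]; Ss:chain[open] ⇒ blocked
Since every path is blocked, d-separation holds.

Yes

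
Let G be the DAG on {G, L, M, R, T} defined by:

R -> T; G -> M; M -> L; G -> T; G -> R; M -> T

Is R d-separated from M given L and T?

No

Enumerating the 4 paths from R to M and testing each for blocking by {L, T}:
  1. R ← G → M — G:fork[open] ⇒ active
  2. R ← G → T ← M — G:fork[open]; T:collider[open] ⇒ active
  3. R → T ← M — T:collider[open] ⇒ active
  4. R → T ← G → M — T:collider[open]; G:fork[open] ⇒ active
Since the path R ← G → M is active, R and M are not d-separated given {L, T}.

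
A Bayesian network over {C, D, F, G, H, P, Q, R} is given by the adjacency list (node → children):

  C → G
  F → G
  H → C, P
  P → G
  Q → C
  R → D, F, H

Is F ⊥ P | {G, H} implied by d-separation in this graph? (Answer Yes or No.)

No

4 paths connect F and P; each must be blocked for d-separation to hold:
  1. F → G ← P — G:collider[open] ⇒ active
  2. F → G ← C ← H → P — G:collider[open]; C:chain[open]; H:fork[blocks] ⇒ blocked
  3. F ← R → H → P — R:fork[open]; H:chain[blocks] ⇒ blocked
  4. F ← R → H → C → G ← P — R:fork[open]; H:chain[blocks]; C:chain[open]; G:collider[open] ⇒ blocked
At least one path is unblocked, so d-separation fails.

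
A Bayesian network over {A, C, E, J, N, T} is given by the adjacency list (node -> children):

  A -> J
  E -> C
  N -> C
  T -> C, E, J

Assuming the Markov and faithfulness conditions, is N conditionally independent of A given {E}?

2 paths connect N and A; each must be blocked for d-separation to hold:
Path 1: N → C ← E ← T → J ← A
  C is a collider here and neither C nor any of its descendants is conditioned on, so the collider stays closed — the path is blocked at C.
Path 2: N → C ← T → J ← A
  C is a collider here and neither C nor any of its descendants is conditioned on, so the collider stays closed — the path is blocked at C.
Since every path is blocked, d-separation holds.

Yes — N and A are d-separated given {E}.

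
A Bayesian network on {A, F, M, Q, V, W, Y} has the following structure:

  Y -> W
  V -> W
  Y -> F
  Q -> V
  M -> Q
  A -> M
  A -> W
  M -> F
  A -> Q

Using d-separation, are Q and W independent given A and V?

Yes — Q and W are d-separated given {A, V}.

There are 5 undirected paths between Q and W; checking each against the conditioning set {A, V}:
Path 1: Q ← M → F ← Y → W
  F is a collider here and neither F nor any of its descendants is conditioned on, so the collider stays closed — the path is blocked at F.
Path 2: Q ← M ← A → W
  A is a fork here and A is conditioned on, so the path is blocked at A.
Path 3: Q → V → W
  V is a chain here and V is conditioned on, so the path is blocked at V.
Path 4: Q ← A → W
  A is a fork here and A is conditioned on, so the path is blocked at A.
Path 5: Q ← A → M → F ← Y → W
  A is a fork here and A is conditioned on, so the path is blocked at A.
Every path is blocked, so Q and W are d-separated given {A, V}.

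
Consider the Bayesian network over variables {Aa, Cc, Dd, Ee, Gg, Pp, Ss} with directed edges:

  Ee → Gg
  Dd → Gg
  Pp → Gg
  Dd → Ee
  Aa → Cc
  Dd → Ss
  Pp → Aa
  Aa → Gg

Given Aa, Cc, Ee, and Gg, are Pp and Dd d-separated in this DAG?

We examine all 4 paths between Pp and Dd:
Path 1: Pp → Gg ← Dd
  Gg is a collider and Gg is conditioned on, which opens it — no node blocks this path, so it is active.
Path 2: Pp → Gg ← Ee ← Dd
  Ee is a chain here and Ee is conditioned on, so the path is blocked at Ee.
Path 3: Pp → Aa → Gg ← Dd
  Aa is a chain here and Aa is conditioned on, so the path is blocked at Aa.
Path 4: Pp → Aa → Gg ← Ee ← Dd
  Aa is a chain here and Aa is conditioned on, so the path is blocked at Aa.
At least one path is unblocked, so d-separation fails.

No — Pp and Dd are not d-separated given {Aa, Cc, Ee, Gg}.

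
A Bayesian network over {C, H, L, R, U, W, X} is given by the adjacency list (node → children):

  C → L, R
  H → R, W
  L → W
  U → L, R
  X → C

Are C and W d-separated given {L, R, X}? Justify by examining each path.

4 paths connect C and W; each must be blocked for d-separation to hold:
Path 1: C → R ← H → W
  R is a collider and R is conditioned on, which opens it; H is a fork and H is not conditioned on — no node blocks this path, so it is active.
Path 2: C → R ← U → L → W
  L is a chain here and L is conditioned on, so the path is blocked at L.
Path 3: C → L → W
  L is a chain here and L is conditioned on, so the path is blocked at L.
Path 4: C → L ← U → R ← H → W
  L is a collider and L is conditioned on, which opens it; U is a fork and U is not conditioned on; R is a collider and R is conditioned on, which opens it; H is a fork and H is not conditioned on — no node blocks this path, so it is active.
At least one path is unblocked, so d-separation fails.

No — C and W are not d-separated given {L, R, X}.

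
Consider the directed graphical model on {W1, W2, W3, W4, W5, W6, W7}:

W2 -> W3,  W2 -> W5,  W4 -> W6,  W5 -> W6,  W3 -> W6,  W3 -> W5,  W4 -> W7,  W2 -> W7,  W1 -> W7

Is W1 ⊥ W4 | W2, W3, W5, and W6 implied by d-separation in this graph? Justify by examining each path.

We examine all 5 paths between W1 and W4:
Path 1: W1 → W7 ← W4
  W7 is a collider here and neither W7 nor any of its descendants is conditioned on, so the collider stays closed — the path is blocked at W7.
Path 2: W1 → W7 ← W2 → W3 → W6 ← W4
  W7 is a collider here and neither W7 nor any of its descendants is conditioned on, so the collider stays closed — the path is blocked at W7.
Path 3: W1 → W7 ← W2 → W3 → W5 → W6 ← W4
  W7 is a collider here and neither W7 nor any of its descendants is conditioned on, so the collider stays closed — the path is blocked at W7.
Path 4: W1 → W7 ← W2 → W5 ← W3 → W6 ← W4
  W7 is a collider here and neither W7 nor any of its descendants is conditioned on, so the collider stays closed — the path is blocked at W7.
Path 5: W1 → W7 ← W2 → W5 → W6 ← W4
  W7 is a collider here and neither W7 nor any of its descendants is conditioned on, so the collider stays closed — the path is blocked at W7.
Every path is blocked, so W1 and W4 are d-separated given {W2, W3, W5, W6}.

Yes — W1 and W4 are d-separated given {W2, W3, W5, W6}.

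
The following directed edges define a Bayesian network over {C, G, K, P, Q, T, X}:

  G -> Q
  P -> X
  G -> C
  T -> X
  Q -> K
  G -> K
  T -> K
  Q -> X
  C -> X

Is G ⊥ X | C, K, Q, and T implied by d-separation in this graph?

There are 5 undirected paths between G and X; checking each against the conditioning set {C, K, Q, T}:
  1. G → Q → K ← T → X — Q:chain[blocks]; K:collider[open]; T:fork[blocks] ⇒ blocked
  2. G → Q → X — Q:chain[blocks] ⇒ blocked
  3. G → K ← Q → X — K:collider[open]; Q:fork[blocks] ⇒ blocked
  4. G → K ← T → X — K:collider[open]; T:fork[blocks] ⇒ blocked
  5. G → C → X — C:chain[blocks] ⇒ blocked
Since every path is blocked, d-separation holds.

Yes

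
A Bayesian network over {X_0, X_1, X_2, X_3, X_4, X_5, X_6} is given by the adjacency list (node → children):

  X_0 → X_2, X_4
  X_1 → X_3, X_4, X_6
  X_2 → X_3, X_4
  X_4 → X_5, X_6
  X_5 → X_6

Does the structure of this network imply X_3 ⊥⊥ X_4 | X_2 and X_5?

No — X_3 and X_4 are not d-separated given {X_2, X_5}.

5 paths connect X_3 and X_4; each must be blocked for d-separation to hold:
Path 1: X_3 ← X_2 ← X_0 → X_4
  X_2 is a chain here and X_2 is conditioned on, so the path is blocked at X_2.
Path 2: X_3 ← X_2 → X_4
  X_2 is a fork here and X_2 is conditioned on, so the path is blocked at X_2.
Path 3: X_3 ← X_1 → X_4
  X_1 is a fork and X_1 is not conditioned on — no node blocks this path, so it is active.
Path 4: X_3 ← X_1 → X_6 ← X_5 ← X_4
  X_6 is a collider here and neither X_6 nor any of its descendants is conditioned on, so the collider stays closed — the path is blocked at X_6.
Path 5: X_3 ← X_1 → X_6 ← X_4
  X_6 is a collider here and neither X_6 nor any of its descendants is conditioned on, so the collider stays closed — the path is blocked at X_6.
At least one path is unblocked, so d-separation fails.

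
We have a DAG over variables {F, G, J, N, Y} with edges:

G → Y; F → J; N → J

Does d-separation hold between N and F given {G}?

Yes

There is one path between N and F:
  1. N → J ← F — J:collider[blocks] ⇒ blocked
Every path is blocked, so N and F are d-separated given {G}.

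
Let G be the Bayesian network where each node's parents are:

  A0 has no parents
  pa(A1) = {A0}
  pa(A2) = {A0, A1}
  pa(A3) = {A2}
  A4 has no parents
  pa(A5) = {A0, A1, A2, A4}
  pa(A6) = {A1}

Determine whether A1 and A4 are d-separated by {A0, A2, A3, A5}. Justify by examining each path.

No

5 paths connect A1 and A4; each must be blocked for d-separation to hold:
  1. A1 → A2 → A5 ← A4 — A2:chain[blocks]; A5:collider[open] ⇒ blocked
  2. A1 → A2 ← A0 → A5 ← A4 — A2:collider[open]; A0:fork[blocks]; A5:collider[open] ⇒ blocked
  3. A1 → A5 ← A4 — A5:collider[open] ⇒ active
  4. A1 ← A0 → A2 → A5 ← A4 — A0:fork[blocks]; A2:chain[blocks]; A5:collider[open] ⇒ blocked
  5. A1 ← A0 → A5 ← A4 — A0:fork[blocks]; A5:collider[open] ⇒ blocked
At least one path is unblocked, so d-separation fails.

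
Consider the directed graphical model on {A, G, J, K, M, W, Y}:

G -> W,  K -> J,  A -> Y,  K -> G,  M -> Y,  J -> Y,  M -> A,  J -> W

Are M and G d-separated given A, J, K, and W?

Yes — M and G are d-separated given {A, J, K, W}.

4 paths connect M and G; each must be blocked for d-separation to hold:
Path 1: M → A → Y ← J ← K → G
  A is a chain here and A is conditioned on, so the path is blocked at A.
Path 2: M → A → Y ← J → W ← G
  A is a chain here and A is conditioned on, so the path is blocked at A.
Path 3: M → Y ← J ← K → G
  Y is a collider here and neither Y nor any of its descendants is conditioned on, so the collider stays closed — the path is blocked at Y.
Path 4: M → Y ← J → W ← G
  Y is a collider here and neither Y nor any of its descendants is conditioned on, so the collider stays closed — the path is blocked at Y.
All paths are blocked; M ⊥ G | {A, J, K, W} holds.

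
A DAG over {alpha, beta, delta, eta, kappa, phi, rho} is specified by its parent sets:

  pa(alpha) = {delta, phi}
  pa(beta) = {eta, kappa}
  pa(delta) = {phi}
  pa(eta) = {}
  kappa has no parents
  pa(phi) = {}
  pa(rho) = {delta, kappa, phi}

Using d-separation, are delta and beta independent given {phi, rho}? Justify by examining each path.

We examine all 3 paths between delta and beta:
Path 1: delta → rho ← kappa → beta
  rho is a collider and rho is conditioned on, which opens it; kappa is a fork and kappa is not conditioned on — no node blocks this path, so it is active.
Path 2: delta → alpha ← phi → rho ← kappa → beta
  alpha is a collider here and neither alpha nor any of its descendants is conditioned on, so the collider stays closed — the path is blocked at alpha.
Path 3: delta ← phi → rho ← kappa → beta
  phi is a fork here and phi is conditioned on, so the path is blocked at phi.
Because an active path exists, delta and beta are not d-separated.

No — delta and beta are not d-separated given {phi, rho}.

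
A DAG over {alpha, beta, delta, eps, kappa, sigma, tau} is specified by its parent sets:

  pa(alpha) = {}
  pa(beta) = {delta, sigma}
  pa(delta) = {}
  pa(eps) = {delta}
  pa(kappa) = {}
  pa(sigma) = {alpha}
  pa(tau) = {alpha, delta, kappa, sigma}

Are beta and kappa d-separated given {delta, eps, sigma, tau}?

Enumerating the 3 paths from beta to kappa and testing each for blocking by {delta, eps, sigma, tau}:
Path 1: beta ← sigma → tau ← kappa
  sigma is a fork here and sigma is conditioned on, so the path is blocked at sigma.
Path 2: beta ← sigma ← alpha → tau ← kappa
  sigma is a chain here and sigma is conditioned on, so the path is blocked at sigma.
Path 3: beta ← delta → tau ← kappa
  delta is a fork here and delta is conditioned on, so the path is blocked at delta.
Since every path is blocked, d-separation holds.

Yes — beta and kappa are d-separated given {delta, eps, sigma, tau}.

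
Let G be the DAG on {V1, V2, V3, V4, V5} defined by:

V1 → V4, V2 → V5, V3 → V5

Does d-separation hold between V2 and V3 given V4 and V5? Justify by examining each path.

There is one path between V2 and V3:
Path 1: V2 → V5 ← V3
  V5 is a collider and V5 is conditioned on, which opens it — no node blocks this path, so it is active.
Because an active path exists, V2 and V3 are not d-separated.

No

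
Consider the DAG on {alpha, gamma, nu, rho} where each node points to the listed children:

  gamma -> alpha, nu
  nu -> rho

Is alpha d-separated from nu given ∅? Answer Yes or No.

Only one path connects alpha and nu:
Path 1: alpha ← gamma → nu
  gamma is a fork and gamma is not conditioned on — no node blocks this path, so it is active.
At least one path is unblocked, so d-separation fails.

No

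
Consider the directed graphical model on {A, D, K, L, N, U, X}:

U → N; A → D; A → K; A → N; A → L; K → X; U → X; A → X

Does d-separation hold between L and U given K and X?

No

Enumerating the 3 paths from L to U and testing each for blocking by {K, X}:
Path 1: L ← A → N ← U
  N is a collider here and neither N nor any of its descendants is conditioned on, so the collider stays closed — the path is blocked at N.
Path 2: L ← A → K → X ← U
  K is a chain here and K is conditioned on, so the path is blocked at K.
Path 3: L ← A → X ← U
  A is a fork and A is not conditioned on; X is a collider and X is conditioned on, which opens it — no node blocks this path, so it is active.
At least one path is unblocked, so d-separation fails.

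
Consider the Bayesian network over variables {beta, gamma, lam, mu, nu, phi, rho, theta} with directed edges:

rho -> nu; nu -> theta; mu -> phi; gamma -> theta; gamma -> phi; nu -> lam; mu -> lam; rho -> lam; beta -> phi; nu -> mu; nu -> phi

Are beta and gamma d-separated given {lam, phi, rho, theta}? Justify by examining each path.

No — beta and gamma are not d-separated given {lam, phi, rho, theta}.

There are 5 undirected paths between beta and gamma; checking each against the conditioning set {lam, phi, rho, theta}:
Path 1: beta → phi ← gamma
  phi is a collider and phi is conditioned on, which opens it — no node blocks this path, so it is active.
Path 2: beta → phi ← mu → lam ← nu → theta ← gamma
  phi is a collider and phi is conditioned on, which opens it; mu is a fork and mu is not conditioned on; lam is a collider and lam is conditioned on, which opens it; nu is a fork and nu is not conditioned on; theta is a collider and theta is conditioned on, which opens it — no node blocks this path, so it is active.
Path 3: beta → phi ← mu → lam ← rho → nu → theta ← gamma
  rho is a fork here and rho is conditioned on, so the path is blocked at rho.
Path 4: beta → phi ← mu ← nu → theta ← gamma
  phi is a collider and phi is conditioned on, which opens it; mu is a chain and mu is not conditioned on; nu is a fork and nu is not conditioned on; theta is a collider and theta is conditioned on, which opens it — no node blocks this path, so it is active.
Path 5: beta → phi ← nu → theta ← gamma
  phi is a collider and phi is conditioned on, which opens it; nu is a fork and nu is not conditioned on; theta is a collider and theta is conditioned on, which opens it — no node blocks this path, so it is active.
At least one path is unblocked, so d-separation fails.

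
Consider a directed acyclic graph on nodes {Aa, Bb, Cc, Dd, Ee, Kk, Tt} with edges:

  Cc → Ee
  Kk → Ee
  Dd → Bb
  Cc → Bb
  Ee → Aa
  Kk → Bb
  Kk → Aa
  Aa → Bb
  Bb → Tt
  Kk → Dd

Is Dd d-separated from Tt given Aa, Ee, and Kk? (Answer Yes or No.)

There are 6 undirected paths between Dd and Tt; checking each against the conditioning set {Aa, Ee, Kk}:
  1. Dd ← Kk → Ee → Aa → Bb → Tt — Kk:fork[blocks]; Ee:chain[blocks]; Aa:chain[blocks]; Bb:chain[open] ⇒ blocked
  2. Dd ← Kk → Ee ← Cc → Bb → Tt — Kk:fork[blocks]; Ee:collider[open]; Cc:fork[open]; Bb:chain[open] ⇒ blocked
  3. Dd ← Kk → Aa ← Ee ← Cc → Bb → Tt — Kk:fork[blocks]; Aa:collider[open]; Ee:chain[blocks]; Cc:fork[open]; Bb:chain[open] ⇒ blocked
  4. Dd ← Kk → Aa → Bb → Tt — Kk:fork[blocks]; Aa:chain[blocks]; Bb:chain[open] ⇒ blocked
  5. Dd ← Kk → Bb → Tt — Kk:fork[blocks]; Bb:chain[open] ⇒ blocked
  6. Dd → Bb → Tt — Bb:chain[open] ⇒ active
At least one path is unblocked, so d-separation fails.

No — Dd and Tt are not d-separated given {Aa, Ee, Kk}.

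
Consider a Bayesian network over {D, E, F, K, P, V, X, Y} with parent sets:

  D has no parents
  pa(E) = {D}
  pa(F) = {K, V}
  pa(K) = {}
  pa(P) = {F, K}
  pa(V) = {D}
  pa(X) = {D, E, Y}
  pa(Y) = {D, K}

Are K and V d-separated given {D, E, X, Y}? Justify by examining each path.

Yes

5 paths connect K and V; each must be blocked for d-separation to hold:
Path 1: K → F ← V
  F is a collider here and neither F nor any of its descendants is conditioned on, so the collider stays closed — the path is blocked at F.
Path 2: K → P ← F ← V
  P is a collider here and neither P nor any of its descendants is conditioned on, so the collider stays closed — the path is blocked at P.
Path 3: K → Y → X ← D → V
  Y is a chain here and Y is conditioned on, so the path is blocked at Y.
Path 4: K → Y → X ← E ← D → V
  Y is a chain here and Y is conditioned on, so the path is blocked at Y.
Path 5: K → Y ← D → V
  D is a fork here and D is conditioned on, so the path is blocked at D.
Since every path is blocked, d-separation holds.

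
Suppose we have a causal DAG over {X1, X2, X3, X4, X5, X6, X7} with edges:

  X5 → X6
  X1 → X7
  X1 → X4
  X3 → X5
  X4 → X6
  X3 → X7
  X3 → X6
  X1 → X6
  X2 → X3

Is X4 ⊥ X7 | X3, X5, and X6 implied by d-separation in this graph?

6 paths connect X4 and X7; each must be blocked for d-separation to hold:
Path 1: X4 → X6 ← X3 → X7
  X3 is a fork here and X3 is conditioned on, so the path is blocked at X3.
Path 2: X4 → X6 ← X5 ← X3 → X7
  X5 is a chain here and X5 is conditioned on, so the path is blocked at X5.
Path 3: X4 → X6 ← X1 → X7
  X6 is a collider and X6 is conditioned on, which opens it; X1 is a fork and X1 is not conditioned on — no node blocks this path, so it is active.
Path 4: X4 ← X1 → X7
  X1 is a fork and X1 is not conditioned on — no node blocks this path, so it is active.
Path 5: X4 ← X1 → X6 ← X3 → X7
  X3 is a fork here and X3 is conditioned on, so the path is blocked at X3.
Path 6: X4 ← X1 → X6 ← X5 ← X3 → X7
  X5 is a chain here and X5 is conditioned on, so the path is blocked at X5.
Since the path X4 → X6 ← X1 → X7 is active, X4 and X7 are not d-separated given {X3, X5, X6}.

No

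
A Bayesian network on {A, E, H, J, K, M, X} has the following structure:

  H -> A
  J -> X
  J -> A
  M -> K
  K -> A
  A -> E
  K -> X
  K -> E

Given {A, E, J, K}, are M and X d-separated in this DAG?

We examine all 3 paths between M and X:
Path 1: M → K → E ← A ← J → X
  K is a chain here and K is conditioned on, so the path is blocked at K.
Path 2: M → K → A ← J → X
  K is a chain here and K is conditioned on, so the path is blocked at K.
Path 3: M → K → X
  K is a chain here and K is conditioned on, so the path is blocked at K.
Since every path is blocked, d-separation holds.

Yes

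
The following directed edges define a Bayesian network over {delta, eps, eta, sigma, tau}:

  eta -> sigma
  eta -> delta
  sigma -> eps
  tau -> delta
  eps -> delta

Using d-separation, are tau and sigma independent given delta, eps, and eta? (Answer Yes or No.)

Yes

Enumerating the 2 paths from tau to sigma and testing each for blocking by {delta, eps, eta}:
Path 1: tau → delta ← eta → sigma
  eta is a fork here and eta is conditioned on, so the path is blocked at eta.
Path 2: tau → delta ← eps ← sigma
  eps is a chain here and eps is conditioned on, so the path is blocked at eps.
All paths are blocked; tau ⊥ sigma | {delta, eps, eta} holds.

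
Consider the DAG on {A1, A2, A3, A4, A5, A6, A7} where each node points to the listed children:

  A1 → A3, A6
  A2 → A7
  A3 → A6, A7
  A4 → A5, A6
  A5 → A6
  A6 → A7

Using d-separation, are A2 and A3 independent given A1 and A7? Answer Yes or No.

Enumerating the 3 paths from A2 to A3 and testing each for blocking by {A1, A7}:
Path 1: A2 → A7 ← A3
  A7 is a collider and A7 is conditioned on, which opens it — no node blocks this path, so it is active.
Path 2: A2 → A7 ← A6 ← A1 → A3
  A1 is a fork here and A1 is conditioned on, so the path is blocked at A1.
Path 3: A2 → A7 ← A6 ← A3
  A7 is a collider and A7 is conditioned on, which opens it; A6 is a chain and A6 is not conditioned on — no node blocks this path, so it is active.
At least one path is unblocked, so d-separation fails.

No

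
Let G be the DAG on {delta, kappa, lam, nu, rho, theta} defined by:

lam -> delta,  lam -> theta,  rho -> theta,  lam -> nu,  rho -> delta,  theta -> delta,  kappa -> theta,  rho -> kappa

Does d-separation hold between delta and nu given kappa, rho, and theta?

4 paths connect delta and nu; each must be blocked for d-separation to hold:
Path 1: delta ← rho → kappa → theta ← lam → nu
  rho is a fork here and rho is conditioned on, so the path is blocked at rho.
Path 2: delta ← rho → theta ← lam → nu
  rho is a fork here and rho is conditioned on, so the path is blocked at rho.
Path 3: delta ← lam → nu
  lam is a fork and lam is not conditioned on — no node blocks this path, so it is active.
Path 4: delta ← theta ← lam → nu
  theta is a chain here and theta is conditioned on, so the path is blocked at theta.
Since the path delta ← lam → nu is active, delta and nu are not d-separated given {kappa, rho, theta}.

No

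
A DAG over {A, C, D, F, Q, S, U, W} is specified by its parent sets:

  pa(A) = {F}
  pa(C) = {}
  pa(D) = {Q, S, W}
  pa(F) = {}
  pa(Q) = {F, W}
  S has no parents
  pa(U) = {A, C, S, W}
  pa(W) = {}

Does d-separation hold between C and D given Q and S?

We examine all 5 paths between C and D:
Path 1: C → U ← A ← F → Q → D
  U is a collider here and neither U nor any of its descendants is conditioned on, so the collider stays closed — the path is blocked at U.
Path 2: C → U ← A ← F → Q ← W → D
  U is a collider here and neither U nor any of its descendants is conditioned on, so the collider stays closed — the path is blocked at U.
Path 3: C → U ← W → Q → D
  U is a collider here and neither U nor any of its descendants is conditioned on, so the collider stays closed — the path is blocked at U.
Path 4: C → U ← W → D
  U is a collider here and neither U nor any of its descendants is conditioned on, so the collider stays closed — the path is blocked at U.
Path 5: C → U ← S → D
  U is a collider here and neither U nor any of its descendants is conditioned on, so the collider stays closed — the path is blocked at U.
All paths are blocked; C ⊥ D | {Q, S} holds.

Yes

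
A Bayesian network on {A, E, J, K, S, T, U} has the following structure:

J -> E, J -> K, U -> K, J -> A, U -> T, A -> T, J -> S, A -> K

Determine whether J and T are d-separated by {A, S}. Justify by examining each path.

Yes

There are 4 undirected paths between J and T; checking each against the conditioning set {A, S}:
Path 1: J → A → T
  A is a chain here and A is conditioned on, so the path is blocked at A.
Path 2: J → A → K ← U → T
  A is a chain here and A is conditioned on, so the path is blocked at A.
Path 3: J → K ← U → T
  K is a collider here and neither K nor any of its descendants is conditioned on, so the collider stays closed — the path is blocked at K.
Path 4: J → K ← A → T
  K is a collider here and neither K nor any of its descendants is conditioned on, so the collider stays closed — the path is blocked at K.
Since every path is blocked, d-separation holds.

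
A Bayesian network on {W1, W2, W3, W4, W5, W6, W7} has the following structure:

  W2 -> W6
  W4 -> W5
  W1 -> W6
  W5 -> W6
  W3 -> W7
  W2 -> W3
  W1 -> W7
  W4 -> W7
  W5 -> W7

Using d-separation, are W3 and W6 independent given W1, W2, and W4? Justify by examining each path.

We examine all 4 paths between W3 and W6:
Path 1: W3 → W7 ← W4 → W5 → W6
  W7 is a collider here and neither W7 nor any of its descendants is conditioned on, so the collider stays closed — the path is blocked at W7.
Path 2: W3 → W7 ← W1 → W6
  W7 is a collider here and neither W7 nor any of its descendants is conditioned on, so the collider stays closed — the path is blocked at W7.
Path 3: W3 → W7 ← W5 → W6
  W7 is a collider here and neither W7 nor any of its descendants is conditioned on, so the collider stays closed — the path is blocked at W7.
Path 4: W3 ← W2 → W6
  W2 is a fork here and W2 is conditioned on, so the path is blocked at W2.
Every path is blocked, so W3 and W6 are d-separated given {W1, W2, W4}.

Yes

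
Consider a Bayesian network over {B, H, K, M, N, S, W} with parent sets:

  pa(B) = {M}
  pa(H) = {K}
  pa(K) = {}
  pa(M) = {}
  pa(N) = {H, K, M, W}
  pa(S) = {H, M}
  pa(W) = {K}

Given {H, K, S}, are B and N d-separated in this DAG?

4 paths connect B and N; each must be blocked for d-separation to hold:
  1. B ← M → S ← H ← K → W → N — M:fork[open]; S:collider[open]; H:chain[blocks]; K:fork[blocks]; W:chain[open] ⇒ blocked
  2. B ← M → S ← H ← K → N — M:fork[open]; S:collider[open]; H:chain[blocks]; K:fork[blocks] ⇒ blocked
  3. B ← M → S ← H → N — M:fork[open]; S:collider[open]; H:fork[blocks] ⇒ blocked
  4. B ← M → N — M:fork[open] ⇒ active
At least one path is unblocked, so d-separation fails.

No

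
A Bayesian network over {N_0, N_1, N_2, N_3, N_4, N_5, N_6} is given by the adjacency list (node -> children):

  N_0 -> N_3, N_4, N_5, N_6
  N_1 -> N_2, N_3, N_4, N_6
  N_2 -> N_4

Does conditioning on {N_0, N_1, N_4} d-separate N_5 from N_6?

4 paths connect N_5 and N_6; each must be blocked for d-separation to hold:
Path 1: N_5 ← N_0 → N_3 ← N_1 → N_6
  N_0 is a fork here and N_0 is conditioned on, so the path is blocked at N_0.
Path 2: N_5 ← N_0 → N_6
  N_0 is a fork here and N_0 is conditioned on, so the path is blocked at N_0.
Path 3: N_5 ← N_0 → N_4 ← N_1 → N_6
  N_0 is a fork here and N_0 is conditioned on, so the path is blocked at N_0.
Path 4: N_5 ← N_0 → N_4 ← N_2 ← N_1 → N_6
  N_0 is a fork here and N_0 is conditioned on, so the path is blocked at N_0.
All paths are blocked; N_5 ⊥ N_6 | {N_0, N_1, N_4} holds.

Yes — N_5 and N_6 are d-separated given {N_0, N_1, N_4}.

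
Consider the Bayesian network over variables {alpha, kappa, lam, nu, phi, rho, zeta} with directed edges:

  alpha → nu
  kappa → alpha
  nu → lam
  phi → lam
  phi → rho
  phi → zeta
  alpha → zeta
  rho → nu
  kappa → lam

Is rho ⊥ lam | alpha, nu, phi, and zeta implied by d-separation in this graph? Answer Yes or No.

Yes

6 paths connect rho and lam; each must be blocked for d-separation to hold:
Path 1: rho ← phi → lam
  phi is a fork here and phi is conditioned on, so the path is blocked at phi.
Path 2: rho ← phi → zeta ← alpha → nu → lam
  phi is a fork here and phi is conditioned on, so the path is blocked at phi.
Path 3: rho ← phi → zeta ← alpha ← kappa → lam
  phi is a fork here and phi is conditioned on, so the path is blocked at phi.
Path 4: rho → nu → lam
  nu is a chain here and nu is conditioned on, so the path is blocked at nu.
Path 5: rho → nu ← alpha ← kappa → lam
  alpha is a chain here and alpha is conditioned on, so the path is blocked at alpha.
Path 6: rho → nu ← alpha → zeta ← phi → lam
  alpha is a fork here and alpha is conditioned on, so the path is blocked at alpha.
All paths are blocked; rho ⊥ lam | {alpha, nu, phi, zeta} holds.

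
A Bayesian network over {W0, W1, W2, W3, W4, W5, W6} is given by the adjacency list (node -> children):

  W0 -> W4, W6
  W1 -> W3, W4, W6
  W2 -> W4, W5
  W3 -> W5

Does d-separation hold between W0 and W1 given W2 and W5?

Yes — W0 and W1 are d-separated given {W2, W5}.

There are 3 undirected paths between W0 and W1; checking each against the conditioning set {W2, W5}:
Path 1: W0 → W4 ← W2 → W5 ← W3 ← W1
  W4 is a collider here and neither W4 nor any of its descendants is conditioned on, so the collider stays closed — the path is blocked at W4.
Path 2: W0 → W4 ← W1
  W4 is a collider here and neither W4 nor any of its descendants is conditioned on, so the collider stays closed — the path is blocked at W4.
Path 3: W0 → W6 ← W1
  W6 is a collider here and neither W6 nor any of its descendants is conditioned on, so the collider stays closed — the path is blocked at W6.
All paths are blocked; W0 ⊥ W1 | {W2, W5} holds.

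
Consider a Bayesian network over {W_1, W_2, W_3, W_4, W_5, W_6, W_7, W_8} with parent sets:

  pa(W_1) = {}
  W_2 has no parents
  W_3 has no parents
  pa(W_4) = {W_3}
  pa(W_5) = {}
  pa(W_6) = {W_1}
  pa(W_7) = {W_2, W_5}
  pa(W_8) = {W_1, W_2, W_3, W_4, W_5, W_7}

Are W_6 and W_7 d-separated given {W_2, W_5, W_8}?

No

Enumerating the 3 paths from W_6 to W_7 and testing each for blocking by {W_2, W_5, W_8}:
Path 1: W_6 ← W_1 → W_8 ← W_7
  W_1 is a fork and W_1 is not conditioned on; W_8 is a collider and W_8 is conditioned on, which opens it — no node blocks this path, so it is active.
Path 2: W_6 ← W_1 → W_8 ← W_5 → W_7
  W_5 is a fork here and W_5 is conditioned on, so the path is blocked at W_5.
Path 3: W_6 ← W_1 → W_8 ← W_2 → W_7
  W_2 is a fork here and W_2 is conditioned on, so the path is blocked at W_2.
At least one path is unblocked, so d-separation fails.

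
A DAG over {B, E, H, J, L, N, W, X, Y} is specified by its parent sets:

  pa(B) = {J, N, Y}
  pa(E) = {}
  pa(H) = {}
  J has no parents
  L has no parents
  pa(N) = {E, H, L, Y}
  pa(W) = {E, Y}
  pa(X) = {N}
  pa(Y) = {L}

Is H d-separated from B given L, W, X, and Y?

We examine all 4 paths between H and B:
Path 1: H → N → B
  N is a chain and N is not conditioned on — no node blocks this path, so it is active.
Path 2: H → N ← L → Y → B
  L is a fork here and L is conditioned on, so the path is blocked at L.
Path 3: H → N ← E → W ← Y → B
  Y is a fork here and Y is conditioned on, so the path is blocked at Y.
Path 4: H → N ← Y → B
  Y is a fork here and Y is conditioned on, so the path is blocked at Y.
Since the path H → N → B is active, H and B are not d-separated given {L, W, X, Y}.

No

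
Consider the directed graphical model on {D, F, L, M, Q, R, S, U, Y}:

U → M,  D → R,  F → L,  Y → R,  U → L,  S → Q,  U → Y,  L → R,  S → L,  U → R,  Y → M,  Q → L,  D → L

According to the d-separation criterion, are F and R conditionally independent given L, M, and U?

No

Enumerating the 5 paths from F to R and testing each for blocking by {L, M, U}:
Path 1: F → L → R
  L is a chain here and L is conditioned on, so the path is blocked at L.
Path 2: F → L ← U → M ← Y → R
  U is a fork here and U is conditioned on, so the path is blocked at U.
Path 3: F → L ← U → R
  U is a fork here and U is conditioned on, so the path is blocked at U.
Path 4: F → L ← U → Y → R
  U is a fork here and U is conditioned on, so the path is blocked at U.
Path 5: F → L ← D → R
  L is a collider and L is conditioned on, which opens it; D is a fork and D is not conditioned on — no node blocks this path, so it is active.
Because an active path exists, F and R are not d-separated.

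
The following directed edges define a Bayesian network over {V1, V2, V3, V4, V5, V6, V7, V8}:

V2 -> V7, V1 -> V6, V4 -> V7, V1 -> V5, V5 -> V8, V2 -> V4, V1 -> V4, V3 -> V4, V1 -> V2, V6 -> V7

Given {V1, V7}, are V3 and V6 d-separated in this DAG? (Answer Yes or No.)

No

Enumerating the 6 paths from V3 to V6 and testing each for blocking by {V1, V7}:
  1. V3 → V4 ← V2 ← V1 → V6 — V4:collider[open]; V2:chain[open]; V1:fork[blocks] ⇒ blocked
  2. V3 → V4 ← V2 → V7 ← V6 — V4:collider[open]; V2:fork[open]; V7:collider[open] ⇒ active
  3. V3 → V4 ← V1 → V2 → V7 ← V6 — V4:collider[open]; V1:fork[blocks]; V2:chain[open]; V7:collider[open] ⇒ blocked
  4. V3 → V4 ← V1 → V6 — V4:collider[open]; V1:fork[blocks] ⇒ blocked
  5. V3 → V4 → V7 ← V2 ← V1 → V6 — V4:chain[open]; V7:collider[open]; V2:chain[open]; V1:fork[blocks] ⇒ blocked
  6. V3 → V4 → V7 ← V6 — V4:chain[open]; V7:collider[open] ⇒ active
Because an active path exists, V3 and V6 are not d-separated.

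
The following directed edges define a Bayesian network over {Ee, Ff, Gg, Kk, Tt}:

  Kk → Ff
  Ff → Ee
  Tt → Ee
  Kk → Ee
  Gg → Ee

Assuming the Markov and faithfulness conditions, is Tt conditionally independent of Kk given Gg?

There are 2 undirected paths between Tt and Kk; checking each against the conditioning set {Gg}:
Path 1: Tt → Ee ← Ff ← Kk
  Ee is a collider here and neither Ee nor any of its descendants is conditioned on, so the collider stays closed — the path is blocked at Ee.
Path 2: Tt → Ee ← Kk
  Ee is a collider here and neither Ee nor any of its descendants is conditioned on, so the collider stays closed — the path is blocked at Ee.
All paths are blocked; Tt ⊥ Kk | {Gg} holds.

Yes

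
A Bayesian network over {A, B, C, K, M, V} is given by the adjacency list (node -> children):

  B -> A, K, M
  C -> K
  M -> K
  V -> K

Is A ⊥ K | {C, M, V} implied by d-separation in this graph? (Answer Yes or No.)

Enumerating the 2 paths from A to K and testing each for blocking by {C, M, V}:
  1. A ← B → K — B:fork[open] ⇒ active
  2. A ← B → M → K — B:fork[open]; M:chain[blocks] ⇒ blocked
Because an active path exists, A and K are not d-separated.

No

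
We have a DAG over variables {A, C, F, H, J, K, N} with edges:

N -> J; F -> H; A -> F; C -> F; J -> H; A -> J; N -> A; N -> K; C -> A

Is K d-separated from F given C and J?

We examine all 6 paths between K and F:
Path 1: K ← N → A → J → H ← F
  J is a chain here and J is conditioned on, so the path is blocked at J.
Path 2: K ← N → A → F
  N is a fork and N is not conditioned on; A is a chain and A is not conditioned on — no node blocks this path, so it is active.
Path 3: K ← N → A ← C → F
  C is a fork here and C is conditioned on, so the path is blocked at C.
Path 4: K ← N → J ← A → F
  N is a fork and N is not conditioned on; J is a collider and J is conditioned on, which opens it; A is a fork and A is not conditioned on — no node blocks this path, so it is active.
Path 5: K ← N → J ← A ← C → F
  C is a fork here and C is conditioned on, so the path is blocked at C.
Path 6: K ← N → J → H ← F
  J is a chain here and J is conditioned on, so the path is blocked at J.
At least one path is unblocked, so d-separation fails.

No — K and F are not d-separated given {C, J}.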